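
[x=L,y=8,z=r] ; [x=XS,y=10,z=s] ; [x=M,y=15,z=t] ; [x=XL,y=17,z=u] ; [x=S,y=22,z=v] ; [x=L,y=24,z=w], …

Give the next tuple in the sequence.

X: repeats L → XS → M → XL → S; L, XS, M, XL, S, L → XS.
Y: alternating steps +2, +5, +2, +5, …; 8, 10, 15, 17, 22, 24 → 29.
Z: letters move forward 1 place in the alphabet; r, s, t, u, v, w → x.
Combining the parts gives [x=XS,y=29,z=x].

[x=XS,y=29,z=x]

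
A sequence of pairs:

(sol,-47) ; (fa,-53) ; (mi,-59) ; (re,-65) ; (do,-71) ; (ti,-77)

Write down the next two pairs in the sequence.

Note — runs backward through the solfège scale do→ti: sol, fa, mi, re, do, ti → la → sol.
Second entry: −6 each step, so -47, -53, -59, -65, -71, -77 → -83 → -89.
Putting the parts together: (la,-83) and then (sol,-89).

(la,-83), (sol,-89)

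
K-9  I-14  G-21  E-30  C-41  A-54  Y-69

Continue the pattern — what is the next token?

Letter: letters move back 2 places in the alphabet, wrapping A→Z; K, I, G, E, C, A, Y → W.
Second component: differences are 5, 7, 9, … (increasing by 2 each time), so 9, 14, 21, 30, 41, 54, 69 → 86.
Putting it together: W-86.

W-86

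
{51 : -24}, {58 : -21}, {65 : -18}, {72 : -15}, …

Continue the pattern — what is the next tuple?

{79 : -12}

For the first coordinate, +7 each step: 51, 58, 65, 72 → 79.
Second coordinate goes -24, -21, -18, -15 → -12 (+3 each step).
Putting it together: {79 : -12}.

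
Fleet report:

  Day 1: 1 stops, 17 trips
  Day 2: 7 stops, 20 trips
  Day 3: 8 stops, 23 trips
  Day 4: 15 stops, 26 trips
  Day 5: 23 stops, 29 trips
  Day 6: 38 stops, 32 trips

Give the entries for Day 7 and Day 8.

Stops: 1, 7, 8, 15, 23, 38 → 61 → 99 (each term is the sum of the two before it).
Trips: +3 each step, so 17, 20, 23, 26, 29, 32 → 35 → 38.
So the next two records are 61 stops, 35 trips and 99 stops, 38 trips.

61 stops, 35 trips; 99 stops, 38 trips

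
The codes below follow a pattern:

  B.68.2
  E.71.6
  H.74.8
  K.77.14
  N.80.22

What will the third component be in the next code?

Third component: each term is the sum of the two before it; 2, 6, 8, 14, 22 → 36.

36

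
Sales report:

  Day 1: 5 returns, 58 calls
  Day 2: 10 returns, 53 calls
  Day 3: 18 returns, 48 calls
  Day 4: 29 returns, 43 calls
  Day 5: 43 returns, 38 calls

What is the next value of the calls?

33

Calls: −5 each step; 58, 53, 48, 43, 38 → 33.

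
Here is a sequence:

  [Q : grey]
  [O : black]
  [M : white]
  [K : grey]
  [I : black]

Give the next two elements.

[G : white], [E : grey]

Letter — letters move back 2 places in the alphabet: Q, O, M, K, I → G → E.
For the shade, repeats grey → black → white: grey, black, white, grey, black → white → grey.
So the next two elements are [G : white] and [E : grey].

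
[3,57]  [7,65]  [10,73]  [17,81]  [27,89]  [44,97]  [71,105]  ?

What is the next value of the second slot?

First slot goes 3, 7, 10, 17, 27, 44, 71 → 115 (each term is the sum of the two before it).
Second slot: +8 each step; 57, 65, 73, 81, 89, 97, 105 → 113.

113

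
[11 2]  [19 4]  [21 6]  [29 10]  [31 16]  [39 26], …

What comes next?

[41 42]

First slot goes 11, 19, 21, 29, 31, 39 → 41 (alternating steps +8, +2, +8, +2, …).
Second slot — each term is the sum of the two before it: 2, 4, 6, 10, 16, 26 → 42.
Combining the parts gives [41 42].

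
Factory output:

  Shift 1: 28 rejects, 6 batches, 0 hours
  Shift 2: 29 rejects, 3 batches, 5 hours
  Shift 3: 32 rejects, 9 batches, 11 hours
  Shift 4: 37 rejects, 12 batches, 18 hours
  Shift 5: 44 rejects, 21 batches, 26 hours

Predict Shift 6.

Rejects: differences are 1, 3, 5, … (increasing by 2 each time); 28, 29, 32, 37, 44 → 53.
For the batches, each term is the sum of the two before it: 6, 3, 9, 12, 21 → 33.
For the hours, differences are 5, 6, 7, … (increasing by 1 each time): 0, 5, 11, 18, 26 → 35.
Combining the parts gives 53 rejects, 33 batches, 35 hours.

53 rejects, 33 batches, 35 hours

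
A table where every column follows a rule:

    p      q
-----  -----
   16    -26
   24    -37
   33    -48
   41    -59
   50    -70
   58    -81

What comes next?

67  -92

Column p: alternating steps +8, +9, +8, +9, …; 16, 24, 33, 41, 50, 58 → 67.
Column q — −11 each step: -26, -37, -48, -59, -70, -81 → -92.
Putting it together: 67  -92.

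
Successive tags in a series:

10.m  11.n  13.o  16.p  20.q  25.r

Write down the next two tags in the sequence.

31.s then 38.t

First component: differences are 1, 2, 3, … (increasing by 1 each time), so 10, 11, 13, 16, 20, 25 → 31 → 38.
Letter: m, n, o, p, q, r → s → t (letters move forward 1 place in the alphabet).
Putting the parts together: 31.s and then 38.t.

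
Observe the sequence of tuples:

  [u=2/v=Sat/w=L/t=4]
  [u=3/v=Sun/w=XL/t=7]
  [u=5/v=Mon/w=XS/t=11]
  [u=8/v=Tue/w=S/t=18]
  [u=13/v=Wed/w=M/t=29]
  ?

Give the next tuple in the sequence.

[u=21/v=Thu/w=L/t=47]

U: 2, 3, 5, 8, 13 → 21 (each term is the sum of the two before it).
V: runs through the weekdays Mon→Sun; Sat, Sun, Mon, Tue, Wed → Thu.
W goes L, XL, XS, S, M → L (runs through clothing sizes XS→XL).
For the t, each term is the sum of the two before it: 4, 7, 11, 18, 29 → 47.
Putting it together: [u=21/v=Thu/w=L/t=47].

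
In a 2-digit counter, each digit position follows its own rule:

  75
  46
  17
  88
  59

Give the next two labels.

First digit: −3 each step, mod 10; 7, 4, 1, 8, 5 → 2 → 9.
For the second digit, +1 each step, mod 10: 5, 6, 7, 8, 9 → 0 → 1.
So the next two labels are 20 and 91.

20, 91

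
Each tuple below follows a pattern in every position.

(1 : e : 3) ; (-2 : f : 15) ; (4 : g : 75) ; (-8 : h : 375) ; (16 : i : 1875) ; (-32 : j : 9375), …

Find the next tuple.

First value goes 1, -2, 4, -8, 16, -32 → 64 (×(-2) each step).
Letter: letters move forward 1 place in the alphabet, so e, f, g, h, i, j → k.
For the third value, ×5 each step: 3, 15, 75, 375, 1875, 9375 → 46875.
Putting it together: (64 : k : 46875).

(64 : k : 46875)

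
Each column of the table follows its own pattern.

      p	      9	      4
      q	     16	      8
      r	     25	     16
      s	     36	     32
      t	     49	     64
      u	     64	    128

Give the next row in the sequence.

Letter — letters move forward 1 place in the alphabet: p, q, r, s, t, u → v.
Second component goes 9, 16, 25, 36, 49, 64 → 81 (perfect squares: 3², 4², 5², …).
Third component: 4, 8, 16, 32, 64, 128 → 256 (×2 each step).
Combining the parts gives v  81  256.

v  81  256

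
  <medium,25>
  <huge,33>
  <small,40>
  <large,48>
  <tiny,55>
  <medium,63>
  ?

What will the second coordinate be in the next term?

70

Second coordinate: alternating steps +8, +7, +8, +7, …; 25, 33, 40, 48, 55, 63 → 70.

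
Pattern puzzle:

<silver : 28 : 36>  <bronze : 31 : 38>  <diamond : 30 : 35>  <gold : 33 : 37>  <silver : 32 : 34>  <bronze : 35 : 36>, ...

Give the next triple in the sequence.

<diamond : 34 : 33>

Rank — repeats silver → bronze → diamond → gold: silver, bronze, diamond, gold, silver, bronze → diamond.
Second value goes 28, 31, 30, 33, 32, 35 → 34 (alternating steps +3, −1, +3, −1, …).
Third value goes 36, 38, 35, 37, 34, 36 → 33 (alternating steps +2, −3, +2, −3, …).
Combining the parts gives <diamond : 34 : 33>.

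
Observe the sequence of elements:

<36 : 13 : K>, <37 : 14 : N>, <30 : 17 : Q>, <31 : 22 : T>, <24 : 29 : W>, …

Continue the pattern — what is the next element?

<25 : 38 : Z>

First value: 36, 37, 30, 31, 24 → 25 (alternating steps +1, −7, +1, −7, …).
For the second value, differences are 1, 3, 5, … (increasing by 2 each time): 13, 14, 17, 22, 29 → 38.
For the letter, letters move forward 3 places in the alphabet: K, N, Q, T, W → Z.
So the next element is <25 : 38 : Z>.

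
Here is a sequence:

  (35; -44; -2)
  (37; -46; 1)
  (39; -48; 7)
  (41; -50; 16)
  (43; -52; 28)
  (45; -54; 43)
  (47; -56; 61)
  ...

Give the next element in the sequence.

(49; -58; 82)

First entry: 35, 37, 39, 41, 43, 45, 47 → 49 (+2 each step).
Second entry — −2 each step: -44, -46, -48, -50, -52, -54, -56 → -58.
Third entry: -2, 1, 7, 16, 28, 43, 61 → 82 (differences are 3, 6, 9, … (increasing by 3 each time)).
Putting it together: (49; -58; 82).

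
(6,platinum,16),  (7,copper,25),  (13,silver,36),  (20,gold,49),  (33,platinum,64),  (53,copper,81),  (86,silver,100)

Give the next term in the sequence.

First value: each term is the sum of the two before it, so 6, 7, 13, 20, 33, 53, 86 → 139.
Metal — repeats platinum → copper → silver → gold: platinum, copper, silver, gold, platinum, copper, silver → gold.
Third value: perfect squares: 4², 5², 6², …, so 16, 25, 36, 49, 64, 81, 100 → 121.
Putting it together: (139,gold,121).

(139,gold,121)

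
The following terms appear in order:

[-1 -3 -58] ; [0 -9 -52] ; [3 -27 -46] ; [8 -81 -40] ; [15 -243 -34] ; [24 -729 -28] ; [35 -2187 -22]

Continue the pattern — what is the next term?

First value: differences are 1, 3, 5, … (increasing by 2 each time), so -1, 0, 3, 8, 15, 24, 35 → 48.
Second value: ×3 each step; -3, -9, -27, -81, -243, -729, -2187 → -6561.
Third value: +6 each step; -58, -52, -46, -40, -34, -28, -22 → -16.
Combining the parts gives [48 -6561 -16].

[48 -6561 -16]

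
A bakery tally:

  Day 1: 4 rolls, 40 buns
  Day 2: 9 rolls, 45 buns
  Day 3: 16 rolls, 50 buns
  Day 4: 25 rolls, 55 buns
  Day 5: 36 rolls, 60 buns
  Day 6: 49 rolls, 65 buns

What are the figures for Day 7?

64 rolls, 70 buns

Rolls goes 4, 9, 16, 25, 36, 49 → 64 (perfect squares: 2², 3², 4², …).
Buns: +5 each step, so 40, 45, 50, 55, 60, 65 → 70.
Putting it together: 64 rolls, 70 buns.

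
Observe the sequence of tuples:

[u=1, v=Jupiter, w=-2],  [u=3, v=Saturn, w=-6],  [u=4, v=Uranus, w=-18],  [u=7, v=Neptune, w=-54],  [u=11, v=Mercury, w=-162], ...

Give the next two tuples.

[u=18, v=Venus, w=-486], [u=29, v=Earth, w=-1458]

U goes 1, 3, 4, 7, 11 → 18 → 29 (each term is the sum of the two before it).
V goes Jupiter, Saturn, Uranus, Neptune, Mercury → Venus → Earth (runs through the planets Mercury→Neptune).
W: -2, -6, -18, -54, -162 → -486 → -1458 (×3 each step).
So the next two tuples are [u=18, v=Venus, w=-486] and [u=29, v=Earth, w=-1458].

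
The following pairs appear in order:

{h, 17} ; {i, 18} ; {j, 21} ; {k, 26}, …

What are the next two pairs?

{l, 33}, {m, 42}

Letter — letters move forward 1 place in the alphabet: h, i, j, k → l → m.
Second part: 17, 18, 21, 26 → 33 → 42 (differences are 1, 3, 5, … (increasing by 2 each time)).
Putting the parts together: {l, 33} and then {m, 42}.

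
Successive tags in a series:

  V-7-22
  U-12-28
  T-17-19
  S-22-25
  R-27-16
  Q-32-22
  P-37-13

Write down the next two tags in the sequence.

O-42-19, N-47-10

Letter: letters move back 1 place in the alphabet, so V, U, T, S, R, Q, P → O → N.
Second component goes 7, 12, 17, 22, 27, 32, 37 → 42 → 47 (+5 each step).
Third component goes 22, 28, 19, 25, 16, 22, 13 → 19 → 10 (alternating steps +6, −9, +6, −9, …).
Putting the parts together: O-42-19 and then N-47-10.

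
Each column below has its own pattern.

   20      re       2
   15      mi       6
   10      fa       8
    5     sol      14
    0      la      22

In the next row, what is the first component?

For the first component, −5 each step: 20, 15, 10, 5, 0 → -5.

-5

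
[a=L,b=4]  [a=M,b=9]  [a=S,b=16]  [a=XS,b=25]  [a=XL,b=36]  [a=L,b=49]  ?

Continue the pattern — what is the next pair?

For the a, repeats L → M → S → XS → XL: L, M, S, XS, XL, L → M.
B: 4, 9, 16, 25, 36, 49 → 64 (perfect squares: 2², 3², 4², …).
Combining the parts gives [a=M,b=64].

[a=M,b=64]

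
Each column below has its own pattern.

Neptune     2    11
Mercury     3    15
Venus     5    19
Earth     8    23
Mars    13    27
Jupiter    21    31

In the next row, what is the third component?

35

Third component: 11, 15, 19, 23, 27, 31 → 35 (+4 each step).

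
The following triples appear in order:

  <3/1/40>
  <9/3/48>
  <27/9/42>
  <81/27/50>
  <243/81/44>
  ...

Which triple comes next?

<729/243/52>

First part: ×3 each step; 3, 9, 27, 81, 243 → 729.
Second part: 1, 3, 9, 27, 81 → 243 (×3 each step).
Third part goes 40, 48, 42, 50, 44 → 52 (alternating steps +8, −6, +8, −6, …).
Combining the parts gives <729/243/52>.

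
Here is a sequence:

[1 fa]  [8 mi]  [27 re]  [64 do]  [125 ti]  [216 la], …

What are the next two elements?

[343 sol], [512 fa]

First entry: perfect cubes: 1³, 2³, 3³, …, so 1, 8, 27, 64, 125, 216 → 343 → 512.
Note: fa, mi, re, do, ti, la → sol → fa (runs backward through the solfège scale do→ti).
Putting the parts together: [343 sol] and then [512 fa].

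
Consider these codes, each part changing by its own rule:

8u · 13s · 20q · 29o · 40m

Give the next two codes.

53k, 68i

First component — differences are 5, 7, 9, … (increasing by 2 each time): 8, 13, 20, 29, 40 → 53 → 68.
Letter — letters move back 2 places in the alphabet: u, s, q, o, m → k → i.
So the next two codes are 53k and 68i.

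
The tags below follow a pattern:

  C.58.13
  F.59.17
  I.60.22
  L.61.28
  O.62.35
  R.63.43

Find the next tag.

Letter goes C, F, I, L, O, R → U (letters move forward 3 places in the alphabet).
Second component goes 58, 59, 60, 61, 62, 63 → 64 (+1 each step).
Third component: differences are 4, 5, 6, … (increasing by 1 each time); 13, 17, 22, 28, 35, 43 → 52.
So the next tag is U.64.52.

U.64.52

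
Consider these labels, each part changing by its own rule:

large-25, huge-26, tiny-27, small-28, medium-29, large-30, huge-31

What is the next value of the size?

Size: repeats large → huge → tiny → small → medium; large, huge, tiny, small, medium, large, huge → tiny.

tiny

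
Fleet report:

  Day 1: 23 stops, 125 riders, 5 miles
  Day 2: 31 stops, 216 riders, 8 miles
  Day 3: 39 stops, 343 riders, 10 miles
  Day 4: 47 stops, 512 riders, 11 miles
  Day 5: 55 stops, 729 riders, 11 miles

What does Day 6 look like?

63 stops, 1000 riders, 10 miles

Stops goes 23, 31, 39, 47, 55 → 63 (+8 each step).
Riders: perfect cubes: 5³, 6³, 7³, …, so 125, 216, 343, 512, 729 → 1000.
Miles — differences are 3, 2, 1, … (decreasing by 1 each time): 5, 8, 10, 11, 11 → 10.
Putting it together: 63 stops, 1000 riders, 10 miles.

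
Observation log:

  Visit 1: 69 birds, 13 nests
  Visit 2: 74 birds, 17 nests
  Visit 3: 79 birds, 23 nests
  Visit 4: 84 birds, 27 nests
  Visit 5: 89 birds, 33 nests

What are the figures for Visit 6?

94 birds, 37 nests

For the birds, +5 each step: 69, 74, 79, 84, 89 → 94.
Nests: alternating steps +4, +6, +4, +6, …, so 13, 17, 23, 27, 33 → 37.
Putting it together: 94 birds, 37 nests.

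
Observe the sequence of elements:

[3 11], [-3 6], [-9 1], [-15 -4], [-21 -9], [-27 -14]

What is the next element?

[-33 -19]

First slot: −6 each step, so 3, -3, -9, -15, -21, -27 → -33.
Second slot: −5 each step; 11, 6, 1, -4, -9, -14 → -19.
Combining the parts gives [-33 -19].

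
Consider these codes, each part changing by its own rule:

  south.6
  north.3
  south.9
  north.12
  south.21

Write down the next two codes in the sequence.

north.33, south.54

For the direction, alternates south ↔ north: south, north, south, north, south → north → south.
Second component — each term is the sum of the two before it: 6, 3, 9, 12, 21 → 33 → 54.
So the next two codes are north.33 and south.54.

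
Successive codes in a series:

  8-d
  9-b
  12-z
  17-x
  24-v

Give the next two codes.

33-t then 44-r

First component goes 8, 9, 12, 17, 24 → 33 → 44 (differences are 1, 3, 5, … (increasing by 2 each time)).
Letter: letters move back 2 places in the alphabet, wrapping A→Z; d, b, z, x, v → t → r.
Putting the parts together: 33-t and then 44-r.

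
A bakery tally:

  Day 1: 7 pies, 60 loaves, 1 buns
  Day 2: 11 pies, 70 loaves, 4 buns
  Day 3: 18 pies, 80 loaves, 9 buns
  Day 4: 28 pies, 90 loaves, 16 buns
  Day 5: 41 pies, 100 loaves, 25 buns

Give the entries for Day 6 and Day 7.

57 pies, 110 loaves, 36 buns; 76 pies, 120 loaves, 49 buns

For the pies, differences are 4, 7, 10, … (increasing by 3 each time): 7, 11, 18, 28, 41 → 57 → 76.
Loaves: +10 each step, so 60, 70, 80, 90, 100 → 110 → 120.
Buns: perfect squares: 1², 2², 3², …; 1, 4, 9, 16, 25 → 36 → 49.
Putting the parts together: 57 pies, 110 loaves, 36 buns and then 76 pies, 120 loaves, 49 buns.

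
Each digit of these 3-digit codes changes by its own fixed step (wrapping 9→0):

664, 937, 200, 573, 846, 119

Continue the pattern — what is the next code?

482

First digit: 6, 9, 2, 5, 8, 1 → 4 (+3 each step, mod 10).
Second digit: −3 each step, mod 10; 6, 3, 0, 7, 4, 1 → 8.
Third digit: +3 each step, mod 10, so 4, 7, 0, 3, 6, 9 → 2.
Putting it together: 482.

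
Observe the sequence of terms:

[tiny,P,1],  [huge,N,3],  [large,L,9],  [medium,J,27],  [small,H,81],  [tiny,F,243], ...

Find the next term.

Size: repeats tiny → huge → large → medium → small, so tiny, huge, large, medium, small, tiny → huge.
Letter: letters move back 2 places in the alphabet, so P, N, L, J, H, F → D.
For the third slot, ×3 each step: 1, 3, 9, 27, 81, 243 → 729.
So the next term is [huge,D,729].

[huge,D,729]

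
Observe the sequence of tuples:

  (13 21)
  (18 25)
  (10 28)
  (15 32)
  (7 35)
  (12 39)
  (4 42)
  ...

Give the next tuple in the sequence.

For the first coordinate, alternating steps +5, −8, +5, −8, …: 13, 18, 10, 15, 7, 12, 4 → 9.
Second coordinate: alternating steps +4, +3, +4, +3, …, so 21, 25, 28, 32, 35, 39, 42 → 46.
Putting it together: (9 46).

(9 46)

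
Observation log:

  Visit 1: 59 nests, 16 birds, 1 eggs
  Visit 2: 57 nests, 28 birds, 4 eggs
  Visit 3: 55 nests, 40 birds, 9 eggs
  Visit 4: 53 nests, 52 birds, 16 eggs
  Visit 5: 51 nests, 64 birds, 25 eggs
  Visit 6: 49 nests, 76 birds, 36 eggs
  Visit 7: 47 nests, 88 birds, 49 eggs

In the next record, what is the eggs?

64

Eggs — perfect squares: 1², 2², 3², …: 1, 4, 9, 16, 25, 36, 49 → 64.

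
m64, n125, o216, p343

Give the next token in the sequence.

q512

Letter — letters move forward 1 place in the alphabet: m, n, o, p → q.
Second component: 64, 125, 216, 343 → 512 (perfect cubes: 4³, 5³, 6³, …).
Putting it together: q512.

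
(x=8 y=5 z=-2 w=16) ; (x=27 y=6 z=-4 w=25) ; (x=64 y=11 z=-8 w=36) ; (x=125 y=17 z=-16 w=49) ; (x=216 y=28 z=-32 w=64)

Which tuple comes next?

(x=343 y=45 z=-64 w=81)

For the x, perfect cubes: 2³, 3³, 4³, …: 8, 27, 64, 125, 216 → 343.
Y: 5, 6, 11, 17, 28 → 45 (each term is the sum of the two before it).
Z: ×2 each step; -2, -4, -8, -16, -32 → -64.
For the w, perfect squares: 4², 5², 6², …: 16, 25, 36, 49, 64 → 81.
So the next tuple is (x=343 y=45 z=-64 w=81).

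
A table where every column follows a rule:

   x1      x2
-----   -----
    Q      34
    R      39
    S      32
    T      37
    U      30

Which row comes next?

V  35

Column x1 — letters move forward 1 place in the alphabet: Q, R, S, T, U → V.
Column x2: 34, 39, 32, 37, 30 → 35 (alternating steps +5, −7, +5, −7, …).
So the next row is V  35.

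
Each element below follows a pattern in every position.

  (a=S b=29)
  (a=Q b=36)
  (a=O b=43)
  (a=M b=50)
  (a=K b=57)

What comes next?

(a=I b=64)

A: S, Q, O, M, K → I (letters move back 2 places in the alphabet).
B — +7 each step: 29, 36, 43, 50, 57 → 64.
So the next element is (a=I b=64).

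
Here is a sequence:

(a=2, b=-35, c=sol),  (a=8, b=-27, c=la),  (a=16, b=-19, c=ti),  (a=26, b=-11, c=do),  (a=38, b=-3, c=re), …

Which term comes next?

(a=52, b=5, c=mi)

A — differences are 6, 8, 10, … (increasing by 2 each time): 2, 8, 16, 26, 38 → 52.
B — +8 each step: -35, -27, -19, -11, -3 → 5.
C goes sol, la, ti, do, re → mi (runs through the solfège scale do→ti).
So the next term is (a=52, b=5, c=mi).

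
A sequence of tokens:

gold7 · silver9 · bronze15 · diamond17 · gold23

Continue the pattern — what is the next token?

silver25

For the rank, repeats gold → silver → bronze → diamond: gold, silver, bronze, diamond, gold → silver.
For the second component, alternating steps +2, +6, +2, +6, …: 7, 9, 15, 17, 23 → 25.
So the next token is silver25.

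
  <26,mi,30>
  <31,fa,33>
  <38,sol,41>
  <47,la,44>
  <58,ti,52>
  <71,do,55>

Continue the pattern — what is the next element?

First value: differences are 5, 7, 9, … (increasing by 2 each time); 26, 31, 38, 47, 58, 71 → 86.
Note goes mi, fa, sol, la, ti, do → re (runs through the solfège scale do→ti).
Third value — alternating steps +3, +8, +3, +8, …: 30, 33, 41, 44, 52, 55 → 63.
So the next element is <86,re,63>.

<86,re,63>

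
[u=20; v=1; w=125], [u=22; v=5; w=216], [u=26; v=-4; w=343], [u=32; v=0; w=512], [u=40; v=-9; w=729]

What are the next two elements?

U: differences are 2, 4, 6, … (increasing by 2 each time), so 20, 22, 26, 32, 40 → 50 → 62.
V goes 1, 5, -4, 0, -9 → -5 → -14 (alternating steps +4, −9, +4, −9, …).
W: 125, 216, 343, 512, 729 → 1000 → 1331 (perfect cubes: 5³, 6³, 7³, …).
So the next two elements are [u=50; v=-5; w=1000] and [u=62; v=-14; w=1331].

[u=50; v=-5; w=1000], [u=62; v=-14; w=1331]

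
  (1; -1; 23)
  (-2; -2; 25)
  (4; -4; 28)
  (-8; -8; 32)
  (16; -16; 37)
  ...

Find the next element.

First component goes 1, -2, 4, -8, 16 → -32 (×(-2) each step).
For the second component, ×2 each step: -1, -2, -4, -8, -16 → -32.
Third component: differences are 2, 3, 4, … (increasing by 1 each time), so 23, 25, 28, 32, 37 → 43.
Combining the parts gives (-32; -32; 43).

(-32; -32; 43)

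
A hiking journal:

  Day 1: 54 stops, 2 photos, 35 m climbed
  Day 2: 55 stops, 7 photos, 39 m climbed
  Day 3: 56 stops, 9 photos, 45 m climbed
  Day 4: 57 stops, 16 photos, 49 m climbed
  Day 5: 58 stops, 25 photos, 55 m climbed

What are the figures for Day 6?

59 stops, 41 photos, 59 m climbed

Stops: 54, 55, 56, 57, 58 → 59 (+1 each step).
Photos: 2, 7, 9, 16, 25 → 41 (each term is the sum of the two before it).
M climbed — alternating steps +4, +6, +4, +6, …: 35, 39, 45, 49, 55 → 59.
So the next record is 59 stops, 41 photos, 59 m climbed.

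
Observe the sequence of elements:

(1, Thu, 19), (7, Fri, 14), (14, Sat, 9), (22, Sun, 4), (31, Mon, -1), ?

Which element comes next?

(41, Tue, -6)

First value: 1, 7, 14, 22, 31 → 41 (differences are 6, 7, 8, … (increasing by 1 each time)).
Day: Thu, Fri, Sat, Sun, Mon → Tue (runs through the weekdays Mon→Sun).
Third value goes 19, 14, 9, 4, -1 → -6 (−5 each step).
Putting it together: (41, Tue, -6).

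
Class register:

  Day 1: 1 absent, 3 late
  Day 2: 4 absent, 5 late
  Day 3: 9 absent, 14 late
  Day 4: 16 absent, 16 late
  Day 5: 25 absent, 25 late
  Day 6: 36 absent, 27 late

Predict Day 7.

49 absent, 36 late

Absent — perfect squares: 1², 2², 3², …: 1, 4, 9, 16, 25, 36 → 49.
Late: alternating steps +2, +9, +2, +9, …, so 3, 5, 14, 16, 25, 27 → 36.
Combining the parts gives 49 absent, 36 late.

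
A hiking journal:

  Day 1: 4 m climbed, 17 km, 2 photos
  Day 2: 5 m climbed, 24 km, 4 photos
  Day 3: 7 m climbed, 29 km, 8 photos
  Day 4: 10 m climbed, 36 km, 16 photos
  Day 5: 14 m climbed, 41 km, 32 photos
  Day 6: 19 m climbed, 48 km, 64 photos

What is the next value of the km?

M climbed: 4, 5, 7, 10, 14, 19 → 25 (differences are 1, 2, 3, … (increasing by 1 each time)).
Km goes 17, 24, 29, 36, 41, 48 → 53 (alternating steps +7, +5, +7, +5, …).
Photos: ×2 each step, so 2, 4, 8, 16, 32, 64 → 128.

53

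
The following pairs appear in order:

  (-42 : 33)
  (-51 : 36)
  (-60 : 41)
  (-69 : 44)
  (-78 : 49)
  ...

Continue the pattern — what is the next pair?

(-87 : 52)

For the first slot, −9 each step: -42, -51, -60, -69, -78 → -87.
Second slot: 33, 36, 41, 44, 49 → 52 (alternating steps +3, +5, +3, +5, …).
Combining the parts gives (-87 : 52).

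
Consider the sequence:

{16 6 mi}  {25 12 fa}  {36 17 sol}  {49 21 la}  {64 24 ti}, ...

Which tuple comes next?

{81 26 do}

First part: perfect squares: 4², 5², 6², …; 16, 25, 36, 49, 64 → 81.
Second part goes 6, 12, 17, 21, 24 → 26 (differences are 6, 5, 4, … (decreasing by 1 each time)).
Note — runs through the solfège scale do→ti: mi, fa, sol, la, ti → do.
Putting it together: {81 26 do}.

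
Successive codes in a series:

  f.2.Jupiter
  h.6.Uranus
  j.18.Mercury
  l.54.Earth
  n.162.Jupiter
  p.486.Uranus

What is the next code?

For the letter, letters move forward 2 places in the alphabet: f, h, j, l, n, p → r.
Second component goes 2, 6, 18, 54, 162, 486 → 1458 (×3 each step).
For the planet, repeats Jupiter → Uranus → Mercury → Earth: Jupiter, Uranus, Mercury, Earth, Jupiter, Uranus → Mercury.
Combining the parts gives r.1458.Mercury.

r.1458.Mercury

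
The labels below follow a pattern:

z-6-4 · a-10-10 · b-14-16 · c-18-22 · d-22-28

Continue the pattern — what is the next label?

e-26-34

For the letter, letters move forward 1 place in the alphabet, wrapping Z→A: z, a, b, c, d → e.
For the second component, +4 each step: 6, 10, 14, 18, 22 → 26.
Third component: +6 each step, so 4, 10, 16, 22, 28 → 34.
Combining the parts gives e-26-34.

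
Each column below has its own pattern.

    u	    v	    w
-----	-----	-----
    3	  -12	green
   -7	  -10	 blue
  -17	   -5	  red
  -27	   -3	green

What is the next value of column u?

Column u goes 3, -7, -17, -27 → -37 (−10 each step).

-37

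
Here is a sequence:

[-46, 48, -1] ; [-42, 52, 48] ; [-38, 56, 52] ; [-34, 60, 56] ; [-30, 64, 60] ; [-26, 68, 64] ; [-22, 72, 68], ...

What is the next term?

First entry — +4 each step: -46, -42, -38, -34, -30, -26, -22 → -18.
Second entry goes 48, 52, 56, 60, 64, 68, 72 → 76 (+4 each step).
Third entry: -1, 48, 52, 56, 60, 64, 68 → 72 (always the previous value of the second entry).
Putting it together: [-18, 76, 72].

[-18, 76, 72]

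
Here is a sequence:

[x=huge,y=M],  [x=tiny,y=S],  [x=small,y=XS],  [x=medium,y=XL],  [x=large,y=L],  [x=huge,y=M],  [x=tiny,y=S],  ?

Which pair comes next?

[x=small,y=XS]

X goes huge, tiny, small, medium, large, huge, tiny → small (repeats huge → tiny → small → medium → large).
Y goes M, S, XS, XL, L, M, S → XS (repeats M → S → XS → XL → L).
Putting it together: [x=small,y=XS].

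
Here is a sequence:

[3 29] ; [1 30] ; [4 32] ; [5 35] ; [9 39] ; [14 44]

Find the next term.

[23 50]

First coordinate: each term is the sum of the two before it; 3, 1, 4, 5, 9, 14 → 23.
Second coordinate: differences are 1, 2, 3, … (increasing by 1 each time), so 29, 30, 32, 35, 39, 44 → 50.
So the next term is [23 50].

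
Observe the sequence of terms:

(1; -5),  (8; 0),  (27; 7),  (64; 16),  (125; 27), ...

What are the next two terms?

(216; 40), (343; 55)

First coordinate goes 1, 8, 27, 64, 125 → 216 → 343 (perfect cubes: 1³, 2³, 3³, …).
For the second coordinate, differences are 5, 7, 9, … (increasing by 2 each time): -5, 0, 7, 16, 27 → 40 → 55.
So the next two terms are (216; 40) and (343; 55).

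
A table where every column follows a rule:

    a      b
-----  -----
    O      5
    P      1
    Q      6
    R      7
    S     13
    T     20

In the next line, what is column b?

33

Column a — letters move forward 1 place in the alphabet: O, P, Q, R, S, T → U.
Column b: 5, 1, 6, 7, 13, 20 → 33 (each term is the sum of the two before it).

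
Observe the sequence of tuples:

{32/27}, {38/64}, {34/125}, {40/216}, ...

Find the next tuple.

For the first slot, alternating steps +6, −4, +6, −4, …: 32, 38, 34, 40 → 36.
Second slot — perfect cubes: 3³, 4³, 5³, …: 27, 64, 125, 216 → 343.
Combining the parts gives {36/343}.

{36/343}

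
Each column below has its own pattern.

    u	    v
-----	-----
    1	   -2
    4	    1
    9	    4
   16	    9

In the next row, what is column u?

25

Column u goes 1, 4, 9, 16 → 25 (perfect squares: 1², 2², 3², …).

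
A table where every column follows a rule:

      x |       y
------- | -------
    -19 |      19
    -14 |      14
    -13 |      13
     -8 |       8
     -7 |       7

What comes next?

For the column x, alternating steps +5, +1, +5, +1, …: -19, -14, -13, -8, -7 → -2.
Column y: always the negative of the column x, so 19, 14, 13, 8, 7 → 2.
Combining the parts gives -2  2.

-2  2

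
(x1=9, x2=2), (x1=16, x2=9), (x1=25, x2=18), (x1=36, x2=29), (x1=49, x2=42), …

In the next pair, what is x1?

X1: 9, 16, 25, 36, 49 → 64 (perfect squares: 3², 4², 5², …).
X2 — always 7 less than the x1: 2, 9, 18, 29, 42 → 57.

64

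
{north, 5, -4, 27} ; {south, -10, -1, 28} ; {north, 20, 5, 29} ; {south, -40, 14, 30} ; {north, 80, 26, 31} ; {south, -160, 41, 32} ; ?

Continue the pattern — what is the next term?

{north, 320, 59, 33}

Direction: alternates north ↔ south; north, south, north, south, north, south → north.
Second slot goes 5, -10, 20, -40, 80, -160 → 320 (×(-2) each step).
Third slot: -4, -1, 5, 14, 26, 41 → 59 (differences are 3, 6, 9, … (increasing by 3 each time)).
Fourth slot goes 27, 28, 29, 30, 31, 32 → 33 (+1 each step).
So the next term is {north, 320, 59, 33}.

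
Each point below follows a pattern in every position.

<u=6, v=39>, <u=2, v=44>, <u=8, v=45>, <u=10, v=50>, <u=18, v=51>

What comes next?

<u=28, v=56>

U: each term is the sum of the two before it, so 6, 2, 8, 10, 18 → 28.
For the v, alternating steps +5, +1, +5, +1, …: 39, 44, 45, 50, 51 → 56.
So the next point is <u=28, v=56>.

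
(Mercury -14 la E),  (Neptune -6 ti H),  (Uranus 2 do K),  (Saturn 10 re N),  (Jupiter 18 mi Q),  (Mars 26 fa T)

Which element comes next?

(Earth 34 sol W)

Planet — runs backward through the planets Mercury→Neptune: Mercury, Neptune, Uranus, Saturn, Jupiter, Mars → Earth.
Second part goes -14, -6, 2, 10, 18, 26 → 34 (+8 each step).
For the note, runs through the solfège scale do→ti: la, ti, do, re, mi, fa → sol.
Letter — letters move forward 3 places in the alphabet: E, H, K, N, Q, T → W.
So the next element is (Earth 34 sol W).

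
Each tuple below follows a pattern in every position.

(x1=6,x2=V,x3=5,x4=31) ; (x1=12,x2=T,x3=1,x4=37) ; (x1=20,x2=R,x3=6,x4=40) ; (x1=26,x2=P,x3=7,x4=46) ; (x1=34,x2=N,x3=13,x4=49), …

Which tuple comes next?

(x1=40,x2=L,x3=20,x4=55)

X1: alternating steps +6, +8, +6, +8, …; 6, 12, 20, 26, 34 → 40.
For the x2, letters move back 2 places in the alphabet: V, T, R, P, N → L.
For the x3, each term is the sum of the two before it: 5, 1, 6, 7, 13 → 20.
For the x4, alternating steps +6, +3, +6, +3, …: 31, 37, 40, 46, 49 → 55.
Combining the parts gives (x1=40,x2=L,x3=20,x4=55).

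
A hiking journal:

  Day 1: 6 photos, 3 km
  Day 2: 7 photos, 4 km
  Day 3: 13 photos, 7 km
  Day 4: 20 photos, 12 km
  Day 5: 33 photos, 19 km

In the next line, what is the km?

Photos: 6, 7, 13, 20, 33 → 53 (each term is the sum of the two before it).
Km: differences are 1, 3, 5, … (increasing by 2 each time), so 3, 4, 7, 12, 19 → 28.

28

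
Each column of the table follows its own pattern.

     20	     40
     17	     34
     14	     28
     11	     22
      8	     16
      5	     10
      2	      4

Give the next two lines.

First component goes 20, 17, 14, 11, 8, 5, 2 → -1 → -4 (−3 each step).
Second component — always 2 × the first component: 40, 34, 28, 22, 16, 10, 4 → -2 → -8.
So the next two lines are -1  -2 and -4  -8.

-1  -2; -4  -8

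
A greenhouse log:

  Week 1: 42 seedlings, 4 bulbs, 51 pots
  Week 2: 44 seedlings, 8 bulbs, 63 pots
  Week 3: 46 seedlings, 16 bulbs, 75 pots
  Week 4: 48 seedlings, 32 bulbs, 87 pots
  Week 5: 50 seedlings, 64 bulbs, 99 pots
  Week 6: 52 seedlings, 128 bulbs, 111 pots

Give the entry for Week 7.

54 seedlings, 256 bulbs, 123 pots

Seedlings: 42, 44, 46, 48, 50, 52 → 54 (+2 each step).
For the bulbs, ×2 each step: 4, 8, 16, 32, 64, 128 → 256.
For the pots, +12 each step: 51, 63, 75, 87, 99, 111 → 123.
So the next record is 54 seedlings, 256 bulbs, 123 pots.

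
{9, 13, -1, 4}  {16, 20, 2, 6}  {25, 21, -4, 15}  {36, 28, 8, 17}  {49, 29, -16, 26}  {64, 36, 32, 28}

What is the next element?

{81, 37, -64, 37}

First coordinate: perfect squares: 3², 4², 5², …; 9, 16, 25, 36, 49, 64 → 81.
Second coordinate: alternating steps +7, +1, +7, +1, …; 13, 20, 21, 28, 29, 36 → 37.
Third coordinate goes -1, 2, -4, 8, -16, 32 → -64 (×(-2) each step).
Fourth coordinate goes 4, 6, 15, 17, 26, 28 → 37 (alternating steps +2, +9, +2, +9, …).
Combining the parts gives {81, 37, -64, 37}.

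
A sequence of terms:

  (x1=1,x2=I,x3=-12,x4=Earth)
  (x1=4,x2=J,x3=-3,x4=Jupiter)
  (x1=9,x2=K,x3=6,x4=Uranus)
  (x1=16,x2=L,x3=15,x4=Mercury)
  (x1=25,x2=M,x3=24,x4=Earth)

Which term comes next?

(x1=36,x2=N,x3=33,x4=Jupiter)

For the x1, perfect squares: 1², 2², 3², …: 1, 4, 9, 16, 25 → 36.
X2 — letters move forward 1 place in the alphabet: I, J, K, L, M → N.
X3 — +9 each step: -12, -3, 6, 15, 24 → 33.
For the x4, repeats Earth → Jupiter → Uranus → Mercury: Earth, Jupiter, Uranus, Mercury, Earth → Jupiter.
Putting it together: (x1=36,x2=N,x3=33,x4=Jupiter).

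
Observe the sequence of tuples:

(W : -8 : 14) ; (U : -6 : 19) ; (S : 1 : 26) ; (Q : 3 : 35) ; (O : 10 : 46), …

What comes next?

For the letter, letters move back 2 places in the alphabet: W, U, S, Q, O → M.
Second value: alternating steps +2, +7, +2, +7, …; -8, -6, 1, 3, 10 → 12.
Third value goes 14, 19, 26, 35, 46 → 59 (differences are 5, 7, 9, … (increasing by 2 each time)).
Combining the parts gives (M : 12 : 59).

(M : 12 : 59)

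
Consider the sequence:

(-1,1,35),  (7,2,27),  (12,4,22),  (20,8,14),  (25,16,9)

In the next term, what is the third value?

For the first value, alternating steps +8, +5, +8, +5, …: -1, 7, 12, 20, 25 → 33.
Third value — together with the first value always sums to 34: 35, 27, 22, 14, 9 → 1.

1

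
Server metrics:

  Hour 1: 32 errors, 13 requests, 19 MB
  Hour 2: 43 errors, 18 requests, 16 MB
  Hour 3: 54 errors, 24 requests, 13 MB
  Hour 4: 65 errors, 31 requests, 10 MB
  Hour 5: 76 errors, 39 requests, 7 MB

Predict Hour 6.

Errors goes 32, 43, 54, 65, 76 → 87 (+11 each step).
Requests: differences are 5, 6, 7, … (increasing by 1 each time), so 13, 18, 24, 31, 39 → 48.
MB: 19, 16, 13, 10, 7 → 4 (−3 each step).
So the next record is 87 errors, 48 requests, 4 MB.

87 errors, 48 requests, 4 MB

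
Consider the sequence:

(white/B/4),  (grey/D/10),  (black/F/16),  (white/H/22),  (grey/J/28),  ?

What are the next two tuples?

(black/L/34), (white/N/40)

Shade: white, grey, black, white, grey → black → white (repeats white → grey → black).
Letter: B, D, F, H, J → L → N (letters move forward 2 places in the alphabet).
Third slot: +6 each step, so 4, 10, 16, 22, 28 → 34 → 40.
Putting the parts together: (black/L/34) and then (white/N/40).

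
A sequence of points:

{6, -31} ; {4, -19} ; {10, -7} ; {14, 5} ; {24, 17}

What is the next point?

First part: 6, 4, 10, 14, 24 → 38 (each term is the sum of the two before it).
Second part: +12 each step, so -31, -19, -7, 5, 17 → 29.
So the next point is {38, 29}.

{38, 29}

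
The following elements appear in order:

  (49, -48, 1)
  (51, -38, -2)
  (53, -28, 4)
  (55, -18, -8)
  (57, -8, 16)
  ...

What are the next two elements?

First entry — +2 each step: 49, 51, 53, 55, 57 → 59 → 61.
Second entry: +10 each step, so -48, -38, -28, -18, -8 → 2 → 12.
Third entry: ×(-2) each step; 1, -2, 4, -8, 16 → -32 → 64.
So the next two elements are (59, 2, -32) and (61, 12, 64).

(59, 2, -32), (61, 12, 64)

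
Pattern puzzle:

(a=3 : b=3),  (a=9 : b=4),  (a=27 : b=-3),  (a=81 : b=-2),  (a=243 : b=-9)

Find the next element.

A: 3, 9, 27, 81, 243 → 729 (×3 each step).
B — alternating steps +1, −7, +1, −7, …: 3, 4, -3, -2, -9 → -8.
Combining the parts gives (a=729 : b=-8).

(a=729 : b=-8)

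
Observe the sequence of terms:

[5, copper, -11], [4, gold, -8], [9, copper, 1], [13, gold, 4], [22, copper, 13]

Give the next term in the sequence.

First part: each term is the sum of the two before it; 5, 4, 9, 13, 22 → 35.
Metal: alternates copper ↔ gold; copper, gold, copper, gold, copper → gold.
Third part — alternating steps +3, +9, +3, +9, …: -11, -8, 1, 4, 13 → 16.
Combining the parts gives [35, gold, 16].

[35, gold, 16]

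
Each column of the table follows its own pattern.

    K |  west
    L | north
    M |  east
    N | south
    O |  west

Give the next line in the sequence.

Letter goes K, L, M, N, O → P (letters move forward 1 place in the alphabet).
For the direction, repeats west → north → east → south: west, north, east, south, west → north.
Putting it together: P  north.

P  north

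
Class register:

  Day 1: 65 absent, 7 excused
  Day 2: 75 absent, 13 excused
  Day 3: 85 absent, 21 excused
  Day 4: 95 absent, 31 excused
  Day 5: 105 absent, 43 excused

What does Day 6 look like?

Absent: +10 each step; 65, 75, 85, 95, 105 → 115.
For the excused, differences are 6, 8, 10, … (increasing by 2 each time): 7, 13, 21, 31, 43 → 57.
Combining the parts gives 115 absent, 57 excused.

115 absent, 57 excused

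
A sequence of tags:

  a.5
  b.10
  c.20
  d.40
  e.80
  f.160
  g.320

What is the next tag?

Letter: letters move forward 1 place in the alphabet, so a, b, c, d, e, f, g → h.
Second component goes 5, 10, 20, 40, 80, 160, 320 → 640 (×2 each step).
Combining the parts gives h.640.

h.640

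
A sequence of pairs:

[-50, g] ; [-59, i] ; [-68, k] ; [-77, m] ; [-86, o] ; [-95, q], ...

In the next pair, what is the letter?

First entry: −9 each step; -50, -59, -68, -77, -86, -95 → -104.
Letter: g, i, k, m, o, q → s (letters move forward 2 places in the alphabet).

s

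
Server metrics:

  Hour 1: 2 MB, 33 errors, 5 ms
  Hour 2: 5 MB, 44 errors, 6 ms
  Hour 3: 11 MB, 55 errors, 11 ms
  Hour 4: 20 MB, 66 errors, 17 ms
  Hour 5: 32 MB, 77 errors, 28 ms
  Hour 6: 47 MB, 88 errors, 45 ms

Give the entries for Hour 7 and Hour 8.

65 MB, 99 errors, 73 ms; 86 MB, 110 errors, 118 ms

MB: differences are 3, 6, 9, … (increasing by 3 each time); 2, 5, 11, 20, 32, 47 → 65 → 86.
Errors: +11 each step; 33, 44, 55, 66, 77, 88 → 99 → 110.
Ms — each term is the sum of the two before it: 5, 6, 11, 17, 28, 45 → 73 → 118.
Putting the parts together: 65 MB, 99 errors, 73 ms and then 86 MB, 110 errors, 118 ms.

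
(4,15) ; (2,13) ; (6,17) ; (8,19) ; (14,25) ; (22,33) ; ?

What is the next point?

(36,47)

First value: each term is the sum of the two before it, so 4, 2, 6, 8, 14, 22 → 36.
Second value goes 15, 13, 17, 19, 25, 33 → 47 (always 11 more than the first value).
Combining the parts gives (36,47).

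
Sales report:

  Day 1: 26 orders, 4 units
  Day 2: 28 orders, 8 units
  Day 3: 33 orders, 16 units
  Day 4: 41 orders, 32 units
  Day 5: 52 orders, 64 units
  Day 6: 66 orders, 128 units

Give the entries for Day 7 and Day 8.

83 orders, 256 units; 103 orders, 512 units

Orders: differences are 2, 5, 8, … (increasing by 3 each time), so 26, 28, 33, 41, 52, 66 → 83 → 103.
Units goes 4, 8, 16, 32, 64, 128 → 256 → 512 (×2 each step).
So the next two records are 83 orders, 256 units and 103 orders, 512 units.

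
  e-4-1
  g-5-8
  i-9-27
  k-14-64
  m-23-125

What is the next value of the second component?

37

For the letter, letters move forward 2 places in the alphabet: e, g, i, k, m → o.
Second component: each term is the sum of the two before it; 4, 5, 9, 14, 23 → 37.
Third component: perfect cubes: 1³, 2³, 3³, …; 1, 8, 27, 64, 125 → 216.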